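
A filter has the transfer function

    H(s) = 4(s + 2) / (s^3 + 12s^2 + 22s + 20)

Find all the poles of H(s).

The poles are the roots of the denominator s^3 + 12s^2 + 22s + 20 = 0.
Trying s = -10: the polynomial evaluates to 0, so (s + 10) is a factor.
Dividing out leaves s^2 + 2s + 2 = 0.
The quadratic formula then gives s = -1 ± 1j.

s = -1 ± j, -10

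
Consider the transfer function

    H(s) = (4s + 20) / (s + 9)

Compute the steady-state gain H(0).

Set s = 0: H(0) = (20) / (9) = 20/9.

H(0) = 20/9 ≈ 2.222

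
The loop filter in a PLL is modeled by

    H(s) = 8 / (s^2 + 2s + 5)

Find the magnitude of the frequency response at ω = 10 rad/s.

Substitute s = j10: numerator = 8, denominator = -95 + j20.
|H(j10)| = |8| / |-95 + j20| = 8 / 97.082 ≈ 0.08240.

|H(j10)| ≈ 0.08240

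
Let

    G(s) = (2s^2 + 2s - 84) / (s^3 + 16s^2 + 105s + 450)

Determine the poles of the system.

The poles are the roots of the denominator s^3 + 16s^2 + 105s + 450 = 0.
Trying s = -10: the polynomial evaluates to 0, so (s + 10) is a factor.
Dividing out leaves s^2 + 6s + 45 = 0.
The quadratic formula then gives s = -3 ± 6j.

s = -10, -3 + 6j, -3 - 6j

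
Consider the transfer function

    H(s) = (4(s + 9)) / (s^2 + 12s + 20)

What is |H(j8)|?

Substitute s = j8: numerator = 36 + j32, denominator = -44 + j96.
|H(j8)| = |36 + j32| / |-44 + j96| = 48.166 / 105.60 ≈ 0.4561.

|H(j8)| ≈ 0.4561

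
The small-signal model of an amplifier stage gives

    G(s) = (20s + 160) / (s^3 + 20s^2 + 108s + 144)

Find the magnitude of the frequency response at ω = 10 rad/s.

Substitute s = j10: numerator = 160 + j200, denominator = -1856 + j80.
|G(j10)| = |160 + j200| / |-1856 + j80| = 256.12 / 1857.7 ≈ 0.1379.

|G(j10)| ≈ 0.1379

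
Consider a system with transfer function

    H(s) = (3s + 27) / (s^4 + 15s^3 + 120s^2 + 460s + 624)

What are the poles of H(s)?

s = -4, -4 ± 6j, -3

The poles are the roots of the denominator s^4 + 15s^3 + 120s^2 + 460s + 624 = 0.
Trying s = -4: the polynomial evaluates to 0, so (s + 4) is a factor.
Dividing out leaves s^3 + 11s^2 + 76s + 156 = 0.
This factors further as (s^2 + 8s + 52)(s + 3) = 0.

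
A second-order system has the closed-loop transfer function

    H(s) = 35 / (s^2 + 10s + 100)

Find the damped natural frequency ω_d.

Comparing s^2 + 10s + 100 to s^2 + 2ζωₙs + ωₙ²: ωₙ = 10 rad/s and ζ = 10/(2·10) = 0.5.
ζωₙ = 10/2 = 5, so ω_d = ωₙ√(1−ζ²) = √(ωₙ² − (ζωₙ)²) = √(100 − 5²) = √75 ≈ 8.660 rad/s.

ω_d ≈ 8.660 rad/s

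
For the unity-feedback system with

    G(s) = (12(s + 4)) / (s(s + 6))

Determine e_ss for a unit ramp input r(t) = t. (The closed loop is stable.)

e_ss = 0.1250

G(s) has one pole at the origin.
This is a Type 1 system. Kv = lim_{s→0} s·G(s) = 48/6 = 8.
e_ss = 1/Kv = 1/(8) = 1/8 ≈ 0.1250.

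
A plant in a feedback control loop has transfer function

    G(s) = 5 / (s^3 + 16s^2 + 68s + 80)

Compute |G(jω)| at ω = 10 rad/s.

|G(j10)| ≈ 0.003219

Substitute s = j10: numerator = 5, denominator = -1520 - j320.
|G(j10)| = |5| / |-1520 - j320| = 5 / 1553.3 ≈ 0.003219.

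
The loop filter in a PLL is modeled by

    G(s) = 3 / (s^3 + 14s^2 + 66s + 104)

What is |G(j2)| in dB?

Substitute s = j2: numerator = 3, denominator = 48 + j124.
|G(j2)| = |3| / |48 + j124| = 3 / 132.97 ≈ 0.02256.
In decibels: 20·log₁₀(0.02256) ≈ -32.9 dB.

|G(j2)|_dB ≈ -32.9 dB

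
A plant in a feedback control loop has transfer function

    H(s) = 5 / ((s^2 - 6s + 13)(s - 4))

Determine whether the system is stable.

unstable

The poles can be read from the denominator factors: s = 3 ± 2j, 4.
Since the pole(s) at s = 3 ± 2j, 4 lie in the right half-plane, the system is unstable.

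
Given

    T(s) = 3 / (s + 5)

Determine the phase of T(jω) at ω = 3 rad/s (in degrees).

∠T(j3) ≈ -30.96°

At s = j3: numerator = 3, denominator = 5 + j3.
∠T = ∠num − ∠den = 0° − (30.964°) = -30.96°.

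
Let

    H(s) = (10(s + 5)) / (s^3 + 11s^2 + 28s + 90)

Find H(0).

H(0) = 5/9 ≈ 0.5556

Set s = 0: H(0) = (50) / (90) = 5/9.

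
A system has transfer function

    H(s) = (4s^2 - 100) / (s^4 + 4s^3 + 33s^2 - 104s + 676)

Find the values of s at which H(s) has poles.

s = 2 ± 3j, -4 ± 6j

The poles are the roots of the denominator s^4 + 4s^3 + 33s^2 - 104s + 676 = 0.
No real roots exist; factor into two real quadratics: (s^2 - 4s + 13)(s^2 + 8s + 52) = 0.
Each quadratic gives a conjugate pair via the quadratic formula.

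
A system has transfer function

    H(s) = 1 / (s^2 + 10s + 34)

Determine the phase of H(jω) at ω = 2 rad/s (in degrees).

At s = j2: numerator = 1, denominator = 30 + j20.
∠H = ∠num − ∠den = 0° − (33.690°) = -33.69°.

∠H(j2) ≈ -33.69°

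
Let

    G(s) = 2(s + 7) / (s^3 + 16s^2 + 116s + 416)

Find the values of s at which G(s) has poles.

The poles are the roots of the denominator s^3 + 16s^2 + 116s + 416 = 0.
Trying s = -8: the polynomial evaluates to 0, so (s + 8) is a factor.
Dividing out leaves s^2 + 8s + 52 = 0.
The quadratic formula then gives s = -4 ± 6j.

s = -4 + 6j, -4 - 6j, -8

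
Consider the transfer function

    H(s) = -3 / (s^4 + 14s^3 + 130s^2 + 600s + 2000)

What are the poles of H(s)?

s = -2 ± 6j, -5 ± 5j

The poles are the roots of the denominator s^4 + 14s^3 + 130s^2 + 600s + 2000 = 0.
No real roots exist; factor into two real quadratics: (s^2 + 4s + 40)(s^2 + 10s + 50) = 0.
Each quadratic gives a conjugate pair via the quadratic formula.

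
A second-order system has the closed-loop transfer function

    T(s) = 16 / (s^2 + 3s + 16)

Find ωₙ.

ωₙ = 4 rad/s

Compare the denominator to the standard form s^2 + 2ζωₙs + ωₙ².
ωₙ² = 16, so ωₙ = 4 rad/s.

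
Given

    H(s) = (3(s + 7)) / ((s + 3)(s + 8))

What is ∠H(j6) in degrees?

At s = j6: numerator = 21 + j18, denominator = -12 + j66.
∠H = ∠num − ∠den = 40.601° − (100.30°) = -59.70°.

∠H(j6) ≈ -59.70°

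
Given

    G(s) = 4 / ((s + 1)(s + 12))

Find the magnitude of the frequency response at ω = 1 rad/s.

|G(j1)| ≈ 0.2349

Substitute s = j1: numerator = 4, denominator = 11 + j13.
|G(j1)| = |4| / |11 + j13| = 4 / 17.029 ≈ 0.2349.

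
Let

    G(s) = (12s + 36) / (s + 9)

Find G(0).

G(0) = 4

Set s = 0: G(0) = (36) / (9) = 4.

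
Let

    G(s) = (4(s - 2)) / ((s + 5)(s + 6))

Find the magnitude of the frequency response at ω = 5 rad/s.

Substitute s = j5: numerator = -8 + j20, denominator = 5 + j55.
|G(j5)| = |-8 + j20| / |5 + j55| = 21.541 / 55.227 ≈ 0.3900.

|G(j5)| ≈ 0.3900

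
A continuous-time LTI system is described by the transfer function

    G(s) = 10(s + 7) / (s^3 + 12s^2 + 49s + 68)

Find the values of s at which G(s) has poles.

The poles are the roots of the denominator s^3 + 12s^2 + 49s + 68 = 0.
Trying s = -4: the polynomial evaluates to 0, so (s + 4) is a factor.
Dividing out leaves s^2 + 8s + 17 = 0.
The quadratic formula then gives s = -4 ± 1j.

s = -4 + j, -4 - j, -4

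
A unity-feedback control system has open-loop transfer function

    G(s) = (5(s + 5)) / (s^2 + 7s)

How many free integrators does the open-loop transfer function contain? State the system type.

Type 1

The denominator has 1 factor of s at the origin (free integrator), so this is a Type 1 system.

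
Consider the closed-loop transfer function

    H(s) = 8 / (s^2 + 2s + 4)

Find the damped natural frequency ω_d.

ω_d ≈ 1.732 rad/s

Comparing s^2 + 2s + 4 to s^2 + 2ζωₙs + ωₙ²: ωₙ = 2 rad/s and ζ = 2/(2·2) = 0.5.
ζωₙ = 2/2 = 1, so ω_d = ωₙ√(1−ζ²) = √(ωₙ² − (ζωₙ)²) = √(4 − 1²) = √3 ≈ 1.732 rad/s.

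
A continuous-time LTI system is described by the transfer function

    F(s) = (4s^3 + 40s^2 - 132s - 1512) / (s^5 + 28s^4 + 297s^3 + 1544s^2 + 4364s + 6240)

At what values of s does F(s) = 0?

s = -7, 6, -9

Set the numerator to zero: 4s^3 + 40s^2 - 132s - 1512 = 0, i.e. 4·(s^3 + 10s^2 - 33s - 378) = 0.
Factoring: (s + 7)(s - 6)(s + 9) = 0.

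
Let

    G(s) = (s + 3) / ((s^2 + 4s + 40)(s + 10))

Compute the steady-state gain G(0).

G(0) = 3/400 ≈ 0.007500

Set s = 0: G(0) = (3) / (400) = 3/400.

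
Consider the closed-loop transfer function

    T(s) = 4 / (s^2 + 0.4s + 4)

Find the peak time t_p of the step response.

Comparing s^2 + 0.4s + 4 to s^2 + 2ζωₙs + ωₙ²: ωₙ = 2 rad/s and ζ = 0.4/(2·2) = 0.1.
ζωₙ = 0.4/2 = 0.2, so ω_d = ωₙ√(1−ζ²) = √(ωₙ² − (ζωₙ)²) = √(4 − 0.2²) = √3.96 ≈ 1.990 rad/s.
t_p = π/ω_d = π/1.990 ≈ 1.579 s.

t_p ≈ 1.579 s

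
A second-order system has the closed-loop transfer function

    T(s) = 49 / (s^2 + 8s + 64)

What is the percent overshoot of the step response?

%OS ≈ 16.3%

Comparing s^2 + 8s + 64 to s^2 + 2ζωₙs + ωₙ²: ωₙ = 8 rad/s and ζ = 8/(2·8) = 0.5.
%OS = 100·exp(−πζ/√(1−ζ²)) = 100·exp(−π·0.5/√(1−0.5²)) ≈ 16.3%.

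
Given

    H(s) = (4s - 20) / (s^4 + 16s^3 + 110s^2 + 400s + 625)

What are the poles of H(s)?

The poles are the roots of the denominator s^4 + 16s^3 + 110s^2 + 400s + 625 = 0.
Trying s = -5: the polynomial evaluates to 0, so (s + 5) is a factor.
Dividing out leaves s^3 + 11s^2 + 55s + 125 = 0.
This factors further as (s^2 + 6s + 25)(s + 5) = 0.

s = -3 ± 4j, -5, -5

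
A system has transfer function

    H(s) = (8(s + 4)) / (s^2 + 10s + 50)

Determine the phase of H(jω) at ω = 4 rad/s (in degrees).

At s = j4: numerator = 32 + j32, denominator = 34 + j40.
∠H = ∠num − ∠den = 45° − (49.635°) = -4.635°.

∠H(j4) ≈ -4.635°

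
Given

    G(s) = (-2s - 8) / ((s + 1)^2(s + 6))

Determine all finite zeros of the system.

Set the numerator to zero: -2s - 8 = 0, i.e. -2·(s + 4) = 0.
So s = -4.

s = -4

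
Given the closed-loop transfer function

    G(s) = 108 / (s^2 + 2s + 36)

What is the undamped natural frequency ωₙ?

Compare the denominator to the standard form s^2 + 2ζωₙs + ωₙ².
ωₙ² = 36, so ωₙ = 6 rad/s.

ωₙ = 6 rad/s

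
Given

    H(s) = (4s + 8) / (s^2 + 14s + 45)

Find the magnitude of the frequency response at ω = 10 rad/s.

Substitute s = j10: numerator = 8 + j40, denominator = -55 + j140.
|H(j10)| = |8 + j40| / |-55 + j140| = 40.792 / 150.42 ≈ 0.2712.

|H(j10)| ≈ 0.2712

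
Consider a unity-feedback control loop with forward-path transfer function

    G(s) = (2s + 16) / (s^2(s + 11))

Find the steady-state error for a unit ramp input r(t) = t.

e_ss = 0

G(s) has 2 poles at the origin.
This is a Type 2 system; for a ramp input the steady-state error is zero.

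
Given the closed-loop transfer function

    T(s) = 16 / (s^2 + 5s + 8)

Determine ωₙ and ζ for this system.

ωₙ ≈ 2.828 rad/s, ζ ≈ 0.8839

Compare the denominator to the standard form s^2 + 2ζωₙs + ωₙ².
ωₙ² = 8, so ωₙ = √8 ≈ 2.828 rad/s.
2ζωₙ = 5, so ζ = 5/(2·√8) ≈ 0.8839.
With ζ = 0.8839 the response is underdamped.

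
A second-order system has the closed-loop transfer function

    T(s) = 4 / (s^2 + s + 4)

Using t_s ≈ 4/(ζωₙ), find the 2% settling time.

t_s ≈ 8 s

Comparing s^2 + s + 4 to s^2 + 2ζωₙs + ωₙ²: ωₙ = 2 rad/s and ζ = 1/(2·2) = 0.25.
ζωₙ = 1/2 = 0.5, so t_s ≈ 4/(ζωₙ) = 4/0.5 = 8 s.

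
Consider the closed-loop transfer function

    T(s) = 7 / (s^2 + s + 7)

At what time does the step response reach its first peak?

t_p ≈ 1.209 s

Comparing s^2 + s + 7 to s^2 + 2ζωₙs + ωₙ²: ωₙ = √7 ≈ 2.646 rad/s and ζ = 1/(2·√7) ≈ 0.1890.
ζωₙ = 1/2 = 0.5, so ω_d = ωₙ√(1−ζ²) = √(ωₙ² − (ζωₙ)²) = √(7 − 0.5²) = √6.75 ≈ 2.598 rad/s.
t_p = π/ω_d = π/2.598 ≈ 1.209 s.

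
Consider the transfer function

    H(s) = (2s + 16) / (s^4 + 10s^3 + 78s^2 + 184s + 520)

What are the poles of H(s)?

s = -4 + 6j, -4 - 6j, -1 + 3j, -1 - 3j

The poles are the roots of the denominator s^4 + 10s^3 + 78s^2 + 184s + 520 = 0.
No real roots exist; factor into two real quadratics: (s^2 + 8s + 52)(s^2 + 2s + 10) = 0.
Each quadratic gives a conjugate pair via the quadratic formula.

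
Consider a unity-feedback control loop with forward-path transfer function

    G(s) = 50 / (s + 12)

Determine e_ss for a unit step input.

G(s) has no poles at the origin.
This is a Type 0 system. Kp = lim_{s→0} G(s) = 50/12 = 25/6.
e_ss = 1/(1 + Kp) = 1/(1 + 25/6) = 6/31 ≈ 0.1935.

e_ss = 0.1935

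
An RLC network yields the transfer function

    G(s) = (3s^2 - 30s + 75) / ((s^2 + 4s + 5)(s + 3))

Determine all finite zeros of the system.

Set the numerator to zero: 3s^2 - 30s + 75 = 0, i.e. 3·(s^2 - 10s + 25) = 0.
Factoring: (s - 5)^2 = 0.

s = 5, 5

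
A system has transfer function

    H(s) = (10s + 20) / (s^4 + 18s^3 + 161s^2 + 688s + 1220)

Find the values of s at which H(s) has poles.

s = -5 ± 6j, -4 ± 2j

The poles are the roots of the denominator s^4 + 18s^3 + 161s^2 + 688s + 1220 = 0.
No real roots exist; factor into two real quadratics: (s^2 + 10s + 61)(s^2 + 8s + 20) = 0.
Each quadratic gives a conjugate pair via the quadratic formula.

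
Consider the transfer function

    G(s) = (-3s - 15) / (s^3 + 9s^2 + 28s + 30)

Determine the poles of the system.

The poles are the roots of the denominator s^3 + 9s^2 + 28s + 30 = 0.
Trying s = -3: the polynomial evaluates to 0, so (s + 3) is a factor.
Dividing out leaves s^2 + 6s + 10 = 0.
The quadratic formula then gives s = -3 ± 1j.

s = -3 ± j, -3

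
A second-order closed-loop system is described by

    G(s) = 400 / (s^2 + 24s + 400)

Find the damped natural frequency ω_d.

Comparing s^2 + 24s + 400 to s^2 + 2ζωₙs + ωₙ²: ωₙ = 20 rad/s and ζ = 24/(2·20) = 0.6.
ζωₙ = 24/2 = 12, so ω_d = ωₙ√(1−ζ²) = √(ωₙ² − (ζωₙ)²) = √(400 − 12²) = √256 = 16 rad/s.

ω_d = 16 rad/s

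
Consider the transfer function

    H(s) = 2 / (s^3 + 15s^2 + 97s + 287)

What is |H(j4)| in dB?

|H(j4)|_dB ≈ -44.3 dB

Substitute s = j4: numerator = 2, denominator = 47 + j324.
|H(j4)| = |2| / |47 + j324| = 2 / 327.39 ≈ 0.006109.
In decibels: 20·log₁₀(0.006109) ≈ -44.3 dB.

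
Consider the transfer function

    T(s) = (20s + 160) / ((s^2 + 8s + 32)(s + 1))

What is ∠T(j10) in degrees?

∠T(j10) ≈ -163.3°

At s = j10: numerator = 160 + j200, denominator = -868 - j600.
∠T = ∠num − ∠den = 51.340° − (-145.35°) = 196.7°, which wraps to -163.3°.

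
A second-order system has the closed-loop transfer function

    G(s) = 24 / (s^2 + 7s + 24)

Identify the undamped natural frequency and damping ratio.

ωₙ ≈ 4.899 rad/s, ζ ≈ 0.7144

Compare the denominator to the standard form s^2 + 2ζωₙs + ωₙ².
ωₙ² = 24, so ωₙ = √24 ≈ 4.899 rad/s.
2ζωₙ = 7, so ζ = 7/(2·√24) ≈ 0.7144.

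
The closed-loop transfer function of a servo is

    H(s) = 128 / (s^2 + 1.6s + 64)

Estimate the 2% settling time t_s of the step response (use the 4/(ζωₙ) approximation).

Comparing s^2 + 1.6s + 64 to s^2 + 2ζωₙs + ωₙ²: ωₙ = 8 rad/s and ζ = 1.6/(2·8) = 0.1.
ζωₙ = 1.6/2 = 0.8, so t_s ≈ 4/(ζωₙ) = 4/0.8 = 5 s.

t_s ≈ 5 s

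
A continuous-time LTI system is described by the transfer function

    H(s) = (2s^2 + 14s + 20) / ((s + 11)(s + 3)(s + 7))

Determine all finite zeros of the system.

s = -5, -2

Set the numerator to zero: 2s^2 + 14s + 20 = 0, i.e. 2·(s^2 + 7s + 10) = 0.
Factoring: (s + 5)(s + 2) = 0.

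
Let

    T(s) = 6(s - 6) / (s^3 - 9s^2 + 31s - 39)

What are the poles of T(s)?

s = 3 + 2j, 3 - 2j, 3

The poles are the roots of the denominator s^3 - 9s^2 + 31s - 39 = 0.
Trying s = 3: the polynomial evaluates to 0, so (s - 3) is a factor.
Dividing out leaves s^2 - 6s + 13 = 0.
The quadratic formula then gives s = 3 ± 2j.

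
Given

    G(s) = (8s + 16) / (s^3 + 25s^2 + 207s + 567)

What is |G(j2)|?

Substitute s = j2: numerator = 16 + j16, denominator = 467 + j406.
|G(j2)| = |16 + j16| / |467 + j406| = 22.627 / 618.81 ≈ 0.03657.

|G(j2)| ≈ 0.03657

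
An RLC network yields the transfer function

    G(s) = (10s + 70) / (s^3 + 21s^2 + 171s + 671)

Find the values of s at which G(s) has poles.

s = -11, -5 ± 6j

The poles are the roots of the denominator s^3 + 21s^2 + 171s + 671 = 0.
Trying s = -11: the polynomial evaluates to 0, so (s + 11) is a factor.
Dividing out leaves s^2 + 10s + 61 = 0.
The quadratic formula then gives s = -5 ± 6j.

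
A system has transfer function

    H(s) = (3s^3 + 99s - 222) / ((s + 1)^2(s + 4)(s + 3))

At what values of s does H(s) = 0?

s = -1 ± 6j, 2

Set the numerator to zero: 3s^3 + 99s - 222 = 0, i.e. 3·(s^3 + 33s - 74) = 0.
Factoring: (s^2 + 2s + 37)(s - 2) = 0.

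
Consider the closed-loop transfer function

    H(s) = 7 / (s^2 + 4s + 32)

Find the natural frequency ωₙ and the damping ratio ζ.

ωₙ ≈ 5.657 rad/s, ζ ≈ 0.3536

Compare the denominator to the standard form s^2 + 2ζωₙs + ωₙ².
ωₙ² = 32, so ωₙ = √32 ≈ 5.657 rad/s.
2ζωₙ = 4, so ζ = 4/(2·√32) ≈ 0.3536.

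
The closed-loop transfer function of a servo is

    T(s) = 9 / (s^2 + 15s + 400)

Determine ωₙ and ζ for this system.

Compare the denominator to the standard form s^2 + 2ζωₙs + ωₙ².
ωₙ² = 400, so ωₙ = 20 rad/s.
2ζωₙ = 15, so ζ = 15/(2·20) = 0.375.

ωₙ = 20 rad/s, ζ = 0.375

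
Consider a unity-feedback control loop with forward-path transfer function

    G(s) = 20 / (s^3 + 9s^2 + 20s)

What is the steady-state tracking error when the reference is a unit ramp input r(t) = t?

e_ss = 1

G(s) has one pole at the origin.
This is a Type 1 system. Kv = lim_{s→0} s·G(s) = 20/20 = 1.
e_ss = 1/Kv = 1/(1) = 1.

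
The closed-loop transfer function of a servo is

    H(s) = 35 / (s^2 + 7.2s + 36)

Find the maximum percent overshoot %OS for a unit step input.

Comparing s^2 + 7.2s + 36 to s^2 + 2ζωₙs + ωₙ²: ωₙ = 6 rad/s and ζ = 7.2/(2·6) = 0.6.
%OS = 100·exp(−πζ/√(1−ζ²)) = 100·exp(−π·0.6/√(1−0.6²)) ≈ 9.48%.

%OS ≈ 9.48%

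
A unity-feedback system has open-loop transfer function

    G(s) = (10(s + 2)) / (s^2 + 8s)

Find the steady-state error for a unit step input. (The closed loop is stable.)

e_ss = 0

G(s) has one pole at the origin.
This is a Type 1 system; for a step input the steady-state error is zero.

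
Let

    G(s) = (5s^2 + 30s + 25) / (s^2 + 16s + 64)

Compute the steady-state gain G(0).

Set s = 0: G(0) = (25) / (64) = 25/64.

G(0) = 25/64 ≈ 0.3906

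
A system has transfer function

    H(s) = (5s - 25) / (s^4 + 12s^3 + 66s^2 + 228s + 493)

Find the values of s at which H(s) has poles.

The poles are the roots of the denominator s^4 + 12s^3 + 66s^2 + 228s + 493 = 0.
No real roots exist; factor into two real quadratics: (s^2 + 2s + 17)(s^2 + 10s + 29) = 0.
Each quadratic gives a conjugate pair via the quadratic formula.

s = -1 + 4j, -1 - 4j, -5 + 2j, -5 - 2j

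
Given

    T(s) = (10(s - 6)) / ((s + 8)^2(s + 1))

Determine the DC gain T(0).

At s = 0 each factor (s + a) contributes a and each (s^2 + bs + c) contributes c.
T(0) = 10·(-6) / ((8) · (1) · (8)) = -60/64 = -15/16.

T(0) = -15/16 ≈ -0.9375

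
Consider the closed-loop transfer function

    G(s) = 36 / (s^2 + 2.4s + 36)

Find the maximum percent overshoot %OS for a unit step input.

%OS ≈ 52.7%

Comparing s^2 + 2.4s + 36 to s^2 + 2ζωₙs + ωₙ²: ωₙ = 6 rad/s and ζ = 2.4/(2·6) = 0.2.
%OS = 100·exp(−πζ/√(1−ζ²)) = 100·exp(−π·0.2/√(1−0.2²)) ≈ 52.7%.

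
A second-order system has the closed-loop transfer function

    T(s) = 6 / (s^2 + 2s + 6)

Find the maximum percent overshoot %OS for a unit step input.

%OS ≈ 24.5%

Comparing s^2 + 2s + 6 to s^2 + 2ζωₙs + ωₙ²: ωₙ = √6 ≈ 2.449 rad/s and ζ = 2/(2·√6) ≈ 0.4082.
%OS = 100·exp(−πζ/√(1−ζ²)) = 100·exp(−π·0.4082/√(1−0.4082²)) ≈ 24.5%.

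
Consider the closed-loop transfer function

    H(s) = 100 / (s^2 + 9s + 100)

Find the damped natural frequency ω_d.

Comparing s^2 + 9s + 100 to s^2 + 2ζωₙs + ωₙ²: ωₙ = 10 rad/s and ζ = 9/(2·10) = 0.45.
ζωₙ = 9/2 = 4.5, so ω_d = ωₙ√(1−ζ²) = √(ωₙ² − (ζωₙ)²) = √(100 − 4.5²) = √79.75 ≈ 8.930 rad/s.

ω_d ≈ 8.930 rad/s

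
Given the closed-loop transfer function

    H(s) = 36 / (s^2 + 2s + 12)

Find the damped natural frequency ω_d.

Comparing s^2 + 2s + 12 to s^2 + 2ζωₙs + ωₙ²: ωₙ = √12 ≈ 3.464 rad/s and ζ = 2/(2·√12) ≈ 0.2887.
ζωₙ = 2/2 = 1, so ω_d = ωₙ√(1−ζ²) = √(ωₙ² − (ζωₙ)²) = √(12 − 1²) = √11 ≈ 3.317 rad/s.

ω_d ≈ 3.317 rad/s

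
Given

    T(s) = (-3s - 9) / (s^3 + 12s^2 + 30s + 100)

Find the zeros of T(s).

s = -3

Set the numerator to zero: -3s - 9 = 0, i.e. -3·(s + 3) = 0.
So s = -3.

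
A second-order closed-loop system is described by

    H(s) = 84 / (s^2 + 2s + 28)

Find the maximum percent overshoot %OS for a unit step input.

%OS ≈ 54.6%

Comparing s^2 + 2s + 28 to s^2 + 2ζωₙs + ωₙ²: ωₙ = √28 ≈ 5.292 rad/s and ζ = 2/(2·√28) ≈ 0.1890.
%OS = 100·exp(−πζ/√(1−ζ²)) = 100·exp(−π·0.1890/√(1−0.1890²)) ≈ 54.6%.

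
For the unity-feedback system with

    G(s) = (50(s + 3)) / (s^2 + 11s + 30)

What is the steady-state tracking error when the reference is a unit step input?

e_ss = 0.1667

G(s) has no poles at the origin.
This is a Type 0 system. Kp = lim_{s→0} G(s) = 150/30 = 5.
e_ss = 1/(1 + Kp) = 1/(1 + 5) = 1/6 ≈ 0.1667.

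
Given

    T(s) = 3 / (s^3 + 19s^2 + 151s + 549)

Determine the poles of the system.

s = -5 + 6j, -5 - 6j, -9

The poles are the roots of the denominator s^3 + 19s^2 + 151s + 549 = 0.
Trying s = -9: the polynomial evaluates to 0, so (s + 9) is a factor.
Dividing out leaves s^2 + 10s + 61 = 0.
The quadratic formula then gives s = -5 ± 6j.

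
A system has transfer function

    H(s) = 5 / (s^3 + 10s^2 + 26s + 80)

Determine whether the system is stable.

stable

The denominator s^3 + 10s^2 + 26s + 80 factors as (s + 8)(s^2 + 2s + 10), giving poles at s = -8, -1 ± 3j.
Since all poles lie strictly in the left half-plane, the system is stable.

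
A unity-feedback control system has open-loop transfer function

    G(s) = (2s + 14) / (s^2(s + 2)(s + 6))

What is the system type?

Type 2

The denominator has 2 factors of s at the origin (free integrators), so this is a Type 2 system.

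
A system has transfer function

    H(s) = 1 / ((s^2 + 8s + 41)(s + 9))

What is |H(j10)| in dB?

|H(j10)|_dB ≈ -62.5 dB

Substitute s = j10: numerator = 1, denominator = -1331 + j130.
|H(j10)| = |1| / |-1331 + j130| = 1 / 1337.3 ≈ 0.0007478.
In decibels: 20·log₁₀(0.0007478) ≈ -62.5 dB.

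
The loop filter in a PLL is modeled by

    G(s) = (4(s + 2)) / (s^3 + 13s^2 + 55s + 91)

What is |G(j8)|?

Substitute s = j8: numerator = 8 + j32, denominator = -741 - j72.
|G(j8)| = |8 + j32| / |-741 - j72| = 32.985 / 744.49 ≈ 0.04431.

|G(j8)| ≈ 0.04431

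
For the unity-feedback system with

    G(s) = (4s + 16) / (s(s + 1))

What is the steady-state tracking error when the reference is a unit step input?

e_ss = 0

G(s) has one pole at the origin.
This is a Type 1 system; for a step input the steady-state error is zero.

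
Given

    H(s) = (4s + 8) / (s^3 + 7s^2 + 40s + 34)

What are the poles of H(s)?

The poles are the roots of the denominator s^3 + 7s^2 + 40s + 34 = 0.
Trying s = -1: the polynomial evaluates to 0, so (s + 1) is a factor.
Dividing out leaves s^2 + 6s + 34 = 0.
The quadratic formula then gives s = -3 ± 5j.

s = -3 + 5j, -3 - 5j, -1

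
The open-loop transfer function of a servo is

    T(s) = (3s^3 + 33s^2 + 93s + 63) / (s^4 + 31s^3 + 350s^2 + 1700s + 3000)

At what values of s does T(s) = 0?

s = -7, -3, -1

Set the numerator to zero: 3s^3 + 33s^2 + 93s + 63 = 0, i.e. 3·(s^3 + 11s^2 + 31s + 21) = 0.
Factoring: (s + 7)(s + 3)(s + 1) = 0.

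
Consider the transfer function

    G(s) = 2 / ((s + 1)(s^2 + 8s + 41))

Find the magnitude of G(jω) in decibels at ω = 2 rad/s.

|G(j2)|_dB ≈ -33.1 dB

Substitute s = j2: numerator = 2, denominator = 5 + j90.
|G(j2)| = |2| / |5 + j90| = 2 / 90.139 ≈ 0.02219.
In decibels: 20·log₁₀(0.02219) ≈ -33.1 dB.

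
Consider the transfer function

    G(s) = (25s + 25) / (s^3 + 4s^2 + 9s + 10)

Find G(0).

G(0) = 5/2 ≈ 2.500

Set s = 0: G(0) = (25) / (10) = 5/2.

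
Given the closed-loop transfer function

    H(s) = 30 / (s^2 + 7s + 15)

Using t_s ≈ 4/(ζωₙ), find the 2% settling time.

t_s ≈ 1.143 s

Comparing s^2 + 7s + 15 to s^2 + 2ζωₙs + ωₙ²: ωₙ = √15 ≈ 3.873 rad/s and ζ = 7/(2·√15) ≈ 0.9037.
ζωₙ = 7/2 = 3.5, so t_s ≈ 4/(ζωₙ) = 4/3.5 ≈ 1.143 s.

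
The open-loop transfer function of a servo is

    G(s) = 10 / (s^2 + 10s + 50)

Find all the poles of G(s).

s = -5 ± 5j

The poles are the roots of the denominator s^2 + 10s + 50 = 0.
Using the quadratic formula: s = (-10 ± √(-100))/2 = -5 ± 5j.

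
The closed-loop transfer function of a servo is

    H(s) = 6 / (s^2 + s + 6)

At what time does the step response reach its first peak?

t_p ≈ 1.310 s

Comparing s^2 + s + 6 to s^2 + 2ζωₙs + ωₙ²: ωₙ = √6 ≈ 2.449 rad/s and ζ = 1/(2·√6) ≈ 0.2041.
ζωₙ = 1/2 = 0.5, so ω_d = ωₙ√(1−ζ²) = √(ωₙ² − (ζωₙ)²) = √(6 − 0.5²) = √5.75 ≈ 2.398 rad/s.
t_p = π/ω_d = π/2.398 ≈ 1.310 s.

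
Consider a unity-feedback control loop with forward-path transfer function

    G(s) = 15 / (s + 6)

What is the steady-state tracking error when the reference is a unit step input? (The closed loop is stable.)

G(s) has no poles at the origin.
This is a Type 0 system. Kp = lim_{s→0} G(s) = 15/6 = 5/2.
e_ss = 1/(1 + Kp) = 1/(1 + 5/2) = 2/7 ≈ 0.2857.

e_ss = 0.2857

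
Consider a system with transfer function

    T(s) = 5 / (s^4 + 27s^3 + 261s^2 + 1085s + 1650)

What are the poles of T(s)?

s = -6, -5, -11, -5

The poles are the roots of the denominator s^4 + 27s^3 + 261s^2 + 1085s + 1650 = 0.
Trying s = -6: the polynomial evaluates to 0, so (s + 6) is a factor.
Dividing out leaves s^3 + 21s^2 + 135s + 275 = 0.
This factors further as (s + 5)^2(s + 11) = 0.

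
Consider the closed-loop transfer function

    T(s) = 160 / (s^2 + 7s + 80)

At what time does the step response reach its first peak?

Comparing s^2 + 7s + 80 to s^2 + 2ζωₙs + ωₙ²: ωₙ = √80 ≈ 8.944 rad/s and ζ = 7/(2·√80) ≈ 0.3913.
ζωₙ = 7/2 = 3.5, so ω_d = ωₙ√(1−ζ²) = √(ωₙ² − (ζωₙ)²) = √(80 − 3.5²) = √67.75 ≈ 8.231 rad/s.
t_p = π/ω_d = π/8.231 ≈ 0.3817 s.

t_p ≈ 0.3817 s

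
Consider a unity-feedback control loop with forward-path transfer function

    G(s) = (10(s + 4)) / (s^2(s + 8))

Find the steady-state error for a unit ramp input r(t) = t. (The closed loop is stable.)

e_ss = 0

G(s) has 2 poles at the origin.
This is a Type 2 system; for a ramp input the steady-state error is zero.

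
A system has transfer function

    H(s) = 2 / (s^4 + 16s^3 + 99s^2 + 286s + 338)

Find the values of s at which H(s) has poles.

The poles are the roots of the denominator s^4 + 16s^3 + 99s^2 + 286s + 338 = 0.
No real roots exist; factor into two real quadratics: (s^2 + 10s + 26)(s^2 + 6s + 13) = 0.
Each quadratic gives a conjugate pair via the quadratic formula.

s = -5 + j, -5 - j, -3 + 2j, -3 - 2j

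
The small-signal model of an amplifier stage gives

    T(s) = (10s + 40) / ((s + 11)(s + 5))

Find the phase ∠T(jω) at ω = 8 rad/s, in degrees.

At s = j8: numerator = 40 + j80, denominator = -9 + j128.
∠T = ∠num − ∠den = 63.435° − (94.022°) = -30.59°.

∠T(j8) ≈ -30.59°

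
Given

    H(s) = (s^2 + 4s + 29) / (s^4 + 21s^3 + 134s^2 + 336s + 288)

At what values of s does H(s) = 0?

s = -2 ± 5j

Set the numerator to zero: s^2 + 4s + 29 = 0.
Factoring: (s^2 + 4s + 29) = 0.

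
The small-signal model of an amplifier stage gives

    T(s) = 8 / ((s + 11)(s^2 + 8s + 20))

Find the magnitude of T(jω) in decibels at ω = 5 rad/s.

|T(j5)|_dB ≈ -35.7 dB

Substitute s = j5: numerator = 8, denominator = -255 + j415.
|T(j5)| = |8| / |-255 + j415| = 8 / 487.08 ≈ 0.01642.
In decibels: 20·log₁₀(0.01642) ≈ -35.7 dB.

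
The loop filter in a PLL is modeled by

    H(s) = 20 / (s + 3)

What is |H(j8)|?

|H(j8)| ≈ 2.341

Substitute s = j8: numerator = 20, denominator = 3 + j8.
|H(j8)| = |20| / |3 + j8| = 20 / 8.5440 ≈ 2.341.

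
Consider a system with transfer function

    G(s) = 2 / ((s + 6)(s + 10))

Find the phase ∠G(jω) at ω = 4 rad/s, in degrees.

∠G(j4) ≈ -55.49°

At s = j4: numerator = 2, denominator = 44 + j64.
∠G = ∠num − ∠den = 0° − (55.491°) = -55.49°.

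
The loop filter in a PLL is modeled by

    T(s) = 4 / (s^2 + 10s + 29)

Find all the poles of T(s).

s = -5 ± 2j

The poles are the roots of the denominator s^2 + 10s + 29 = 0.
Using the quadratic formula: s = (-10 ± √(-16))/2 = -5 ± 2j.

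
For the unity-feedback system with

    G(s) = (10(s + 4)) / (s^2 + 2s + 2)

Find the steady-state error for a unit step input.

G(s) has no poles at the origin.
This is a Type 0 system. Kp = lim_{s→0} G(s) = 40/2 = 20.
e_ss = 1/(1 + Kp) = 1/(1 + 20) = 1/21 ≈ 0.04762.

e_ss = 0.04762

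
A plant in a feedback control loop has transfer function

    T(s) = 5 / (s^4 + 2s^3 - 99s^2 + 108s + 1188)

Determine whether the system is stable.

The denominator s^4 + 2s^3 - 99s^2 + 108s + 1188 factors as (s - 6)^2(s + 11)(s + 3), giving poles at s = 6, 6, -11, -3.
Since the pole(s) at s = 6, 6 lie in the right half-plane, the system is unstable.

unstable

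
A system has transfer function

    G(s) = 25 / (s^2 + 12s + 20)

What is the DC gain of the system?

G(0) = 5/4 ≈ 1.250

Set s = 0: G(0) = (25) / (20) = 5/4.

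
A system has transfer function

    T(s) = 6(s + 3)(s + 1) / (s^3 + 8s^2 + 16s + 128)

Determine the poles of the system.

s = 4j, -4j, -8

The poles are the roots of the denominator s^3 + 8s^2 + 16s + 128 = 0.
Trying s = -8: the polynomial evaluates to 0, so (s + 8) is a factor.
Dividing out leaves s^2 + 16 = 0.
The quadratic formula then gives s = 0 ± 4j.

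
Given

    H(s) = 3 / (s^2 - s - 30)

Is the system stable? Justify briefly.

unstable

The denominator s^2 - s - 30 factors as (s - 6)(s + 5), giving poles at s = 6, -5.
Since the pole(s) at s = 6 lie in the right half-plane, the system is unstable.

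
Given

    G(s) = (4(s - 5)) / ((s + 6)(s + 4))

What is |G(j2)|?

|G(j2)| ≈ 0.7616

Substitute s = j2: numerator = -20 + j8, denominator = 20 + j20.
|G(j2)| = |-20 + j8| / |20 + j20| = 21.541 / 28.284 ≈ 0.7616.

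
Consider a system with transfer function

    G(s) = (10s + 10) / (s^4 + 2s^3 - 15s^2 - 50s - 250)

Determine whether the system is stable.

The denominator s^4 + 2s^3 - 15s^2 - 50s - 250 factors as (s^2 + 2s + 10)(s + 5)(s - 5), giving poles at s = -1 + 3j, -1 - 3j, -5, 5.
Since the pole(s) at s = 5 lie in the right half-plane, the system is unstable.

unstable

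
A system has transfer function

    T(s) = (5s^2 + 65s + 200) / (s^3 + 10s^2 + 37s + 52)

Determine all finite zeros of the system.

Set the numerator to zero: 5s^2 + 65s + 200 = 0, i.e. 5·(s^2 + 13s + 40) = 0.
Factoring: (s + 5)(s + 8) = 0.

s = -5, -8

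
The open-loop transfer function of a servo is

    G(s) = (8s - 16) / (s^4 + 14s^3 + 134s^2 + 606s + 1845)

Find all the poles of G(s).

The poles are the roots of the denominator s^4 + 14s^3 + 134s^2 + 606s + 1845 = 0.
No real roots exist; factor into two real quadratics: (s^2 + 8s + 41)(s^2 + 6s + 45) = 0.
Each quadratic gives a conjugate pair via the quadratic formula.

s = -4 ± 5j, -3 ± 6j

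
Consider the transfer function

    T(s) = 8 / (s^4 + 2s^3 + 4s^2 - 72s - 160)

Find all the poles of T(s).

The poles are the roots of the denominator s^4 + 2s^3 + 4s^2 - 72s - 160 = 0.
Trying s = 4: the polynomial evaluates to 0, so (s - 4) is a factor.
Dividing out leaves s^3 + 6s^2 + 28s + 40 = 0.
This factors further as (s^2 + 4s + 20)(s + 2) = 0.

s = -2 ± 4j, 4, -2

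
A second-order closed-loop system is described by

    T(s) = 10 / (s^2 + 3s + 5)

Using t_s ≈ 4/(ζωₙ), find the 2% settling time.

Comparing s^2 + 3s + 5 to s^2 + 2ζωₙs + ωₙ²: ωₙ = √5 ≈ 2.236 rad/s and ζ = 3/(2·√5) ≈ 0.6708.
ζωₙ = 3/2 = 1.5, so t_s ≈ 4/(ζωₙ) = 4/1.5 ≈ 2.667 s.

t_s ≈ 2.667 s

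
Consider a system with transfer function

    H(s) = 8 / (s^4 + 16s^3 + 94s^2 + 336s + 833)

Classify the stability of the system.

stable

The denominator s^4 + 16s^3 + 94s^2 + 336s + 833 factors as (s^2 + 2s + 17)(s + 7)^2, giving poles at s = -1 ± 4j, -7, -7.
Since all poles lie strictly in the left half-plane, the system is stable.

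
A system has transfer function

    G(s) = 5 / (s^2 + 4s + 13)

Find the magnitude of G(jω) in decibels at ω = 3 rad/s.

Substitute s = j3: numerator = 5, denominator = 4 + j12.
|G(j3)| = |5| / |4 + j12| = 5 / 12.649 ≈ 0.3953.
In decibels: 20·log₁₀(0.3953) ≈ -8.06 dB.

|G(j3)|_dB ≈ -8.06 dB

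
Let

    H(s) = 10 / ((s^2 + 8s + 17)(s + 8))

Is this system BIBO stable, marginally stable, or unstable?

stable

The poles can be read from the denominator factors: s = -4 ± j, -8.
Since all poles lie strictly in the left half-plane, the system is stable.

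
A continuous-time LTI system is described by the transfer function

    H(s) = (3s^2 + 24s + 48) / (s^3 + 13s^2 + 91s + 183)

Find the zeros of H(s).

Set the numerator to zero: 3s^2 + 24s + 48 = 0, i.e. 3·(s^2 + 8s + 16) = 0.
Factoring: (s + 4)^2 = 0.

s = -4, -4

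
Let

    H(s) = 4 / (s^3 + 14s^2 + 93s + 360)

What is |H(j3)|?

|H(j3)| ≈ 0.01163

Substitute s = j3: numerator = 4, denominator = 234 + j252.
|H(j3)| = |4| / |234 + j252| = 4 / 343.89 ≈ 0.01163.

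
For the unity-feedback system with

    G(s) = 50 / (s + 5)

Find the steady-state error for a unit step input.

G(s) has no poles at the origin.
This is a Type 0 system. Kp = lim_{s→0} G(s) = 50/5 = 10.
e_ss = 1/(1 + Kp) = 1/(1 + 10) = 1/11 ≈ 0.09091.

e_ss = 0.09091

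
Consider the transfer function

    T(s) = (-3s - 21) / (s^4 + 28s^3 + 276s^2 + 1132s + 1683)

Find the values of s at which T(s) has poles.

s = -11, -9, -4 + j, -4 - j

The poles are the roots of the denominator s^4 + 28s^3 + 276s^2 + 1132s + 1683 = 0.
Trying s = -11: the polynomial evaluates to 0, so (s + 11) is a factor.
Dividing out leaves s^3 + 17s^2 + 89s + 153 = 0.
This factors further as (s + 9)(s^2 + 8s + 17) = 0.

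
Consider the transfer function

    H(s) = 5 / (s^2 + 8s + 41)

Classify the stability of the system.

The denominator s^2 + 8s + 41 factors as (s^2 + 8s + 41), giving poles at s = -4 ± 5j.
Since all poles lie strictly in the left half-plane, the system is stable.

stable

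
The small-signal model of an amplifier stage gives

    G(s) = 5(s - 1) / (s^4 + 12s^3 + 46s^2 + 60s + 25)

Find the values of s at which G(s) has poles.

s = -1, -5, -5, -1

The poles are the roots of the denominator s^4 + 12s^3 + 46s^2 + 60s + 25 = 0.
Trying s = -1: the polynomial evaluates to 0, so (s + 1) is a factor.
Dividing out leaves s^3 + 11s^2 + 35s + 25 = 0.
This factors further as (s + 5)^2(s + 1) = 0.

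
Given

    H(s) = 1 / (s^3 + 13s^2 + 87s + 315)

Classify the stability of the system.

The denominator s^3 + 13s^2 + 87s + 315 factors as (s + 7)(s^2 + 6s + 45), giving poles at s = -7, -3 ± 6j.
Since all poles lie strictly in the left half-plane, the system is stable.

stable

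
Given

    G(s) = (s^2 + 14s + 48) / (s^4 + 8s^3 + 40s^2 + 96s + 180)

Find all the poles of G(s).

s = -1 ± 3j, -3 ± 3j

The poles are the roots of the denominator s^4 + 8s^3 + 40s^2 + 96s + 180 = 0.
No real roots exist; factor into two real quadratics: (s^2 + 2s + 10)(s^2 + 6s + 18) = 0.
Each quadratic gives a conjugate pair via the quadratic formula.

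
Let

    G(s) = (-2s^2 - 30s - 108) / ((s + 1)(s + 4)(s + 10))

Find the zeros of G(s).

Set the numerator to zero: -2s^2 - 30s - 108 = 0, i.e. -2·(s^2 + 15s + 54) = 0.
Factoring: (s + 9)(s + 6) = 0.

s = -9, -6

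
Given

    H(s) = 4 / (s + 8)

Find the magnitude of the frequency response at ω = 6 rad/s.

Substitute s = j6: numerator = 4, denominator = 8 + j6.
|H(j6)| = |4| / |8 + j6| = 4 / 10 = 0.4000.

|H(j6)| = 0.4000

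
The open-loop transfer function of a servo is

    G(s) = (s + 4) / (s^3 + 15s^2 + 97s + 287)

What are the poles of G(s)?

The poles are the roots of the denominator s^3 + 15s^2 + 97s + 287 = 0.
Trying s = -7: the polynomial evaluates to 0, so (s + 7) is a factor.
Dividing out leaves s^2 + 8s + 41 = 0.
The quadratic formula then gives s = -4 ± 5j.

s = -7, -4 ± 5j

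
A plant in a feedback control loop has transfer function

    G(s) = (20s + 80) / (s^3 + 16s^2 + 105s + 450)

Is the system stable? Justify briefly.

The denominator s^3 + 16s^2 + 105s + 450 factors as (s^2 + 6s + 45)(s + 10), giving poles at s = -3 ± 6j, -10.
Since all poles lie strictly in the left half-plane, the system is stable.

stable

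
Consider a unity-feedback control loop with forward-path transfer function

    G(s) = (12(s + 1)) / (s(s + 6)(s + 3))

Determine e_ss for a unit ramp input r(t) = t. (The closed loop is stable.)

e_ss = 1.500

G(s) has one pole at the origin.
This is a Type 1 system. Kv = lim_{s→0} s·G(s) = 12/18 = 2/3.
e_ss = 1/Kv = 1/(2/3) = 3/2 ≈ 1.500.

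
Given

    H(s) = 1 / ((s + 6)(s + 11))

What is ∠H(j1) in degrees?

∠H(j1) ≈ -14.66°

At s = j1: numerator = 1, denominator = 65 + j17.
∠H = ∠num − ∠den = 0° − (14.657°) = -14.66°.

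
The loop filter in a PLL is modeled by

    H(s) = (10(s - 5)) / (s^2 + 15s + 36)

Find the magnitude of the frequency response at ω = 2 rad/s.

|H(j2)| ≈ 1.228

Substitute s = j2: numerator = -50 + j20, denominator = 32 + j30.
|H(j2)| = |-50 + j20| / |32 + j30| = 53.852 / 43.863 ≈ 1.228.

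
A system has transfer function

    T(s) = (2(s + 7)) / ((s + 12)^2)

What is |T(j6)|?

Substitute s = j6: numerator = 14 + j12, denominator = 108 + j144.
|T(j6)| = |14 + j12| / |108 + j144| = 18.439 / 180 ≈ 0.1024.

|T(j6)| ≈ 0.1024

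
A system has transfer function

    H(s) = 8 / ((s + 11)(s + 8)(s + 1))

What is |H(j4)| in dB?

|H(j4)|_dB ≈ -34.6 dB

Substitute s = j4: numerator = 8, denominator = -232 + j364.
|H(j4)| = |8| / |-232 + j364| = 8 / 431.65 ≈ 0.01853.
In decibels: 20·log₁₀(0.01853) ≈ -34.6 dB.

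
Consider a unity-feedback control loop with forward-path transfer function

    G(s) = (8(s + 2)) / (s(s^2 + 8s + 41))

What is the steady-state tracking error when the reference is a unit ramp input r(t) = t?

G(s) has one pole at the origin.
This is a Type 1 system. Kv = lim_{s→0} s·G(s) = 16/41.
e_ss = 1/Kv = 1/(16/41) = 41/16 ≈ 2.562.

e_ss = 2.562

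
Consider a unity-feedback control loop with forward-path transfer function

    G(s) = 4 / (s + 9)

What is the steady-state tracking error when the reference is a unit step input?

e_ss = 0.6923

G(s) has no poles at the origin.
This is a Type 0 system. Kp = lim_{s→0} G(s) = 4/9.
e_ss = 1/(1 + Kp) = 1/(1 + 4/9) = 9/13 ≈ 0.6923.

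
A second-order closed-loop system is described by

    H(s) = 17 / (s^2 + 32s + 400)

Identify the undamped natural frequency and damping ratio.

ωₙ = 20 rad/s, ζ = 0.8

Compare the denominator to the standard form s^2 + 2ζωₙs + ωₙ².
ωₙ² = 400, so ωₙ = 20 rad/s.
2ζωₙ = 32, so ζ = 32/(2·20) = 0.8.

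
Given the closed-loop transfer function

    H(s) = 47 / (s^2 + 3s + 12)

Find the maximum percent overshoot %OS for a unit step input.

%OS ≈ 22.1%

Comparing s^2 + 3s + 12 to s^2 + 2ζωₙs + ωₙ²: ωₙ = √12 ≈ 3.464 rad/s and ζ = 3/(2·√12) ≈ 0.4330.
%OS = 100·exp(−πζ/√(1−ζ²)) = 100·exp(−π·0.4330/√(1−0.4330²)) ≈ 22.1%.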